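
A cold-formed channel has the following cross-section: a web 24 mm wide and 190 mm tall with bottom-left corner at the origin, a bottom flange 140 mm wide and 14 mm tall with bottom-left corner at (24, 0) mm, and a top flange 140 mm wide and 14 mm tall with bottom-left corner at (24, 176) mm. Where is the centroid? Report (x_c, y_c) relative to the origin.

x_c = 49.91 mm, y_c = 95.00 mm

web: A = 24 × 190 = 4560.00, centroid at (12.00, 95.00).
bottom flange: A = 140 × 14 = 1960.00, centroid at (94.00, 7.00).
top flange: A = 140 × 14 = 1960.00, centroid at (94.00, 183.00).
ΣA = 8480.00 mm², ΣAx_c = 423200.00 mm³, ΣAy_c = 805600.00 mm³.
x_c = 423200.00/8480.00 = 49.91 mm; y_c = 805600.00/8480.00 = 95.00 mm.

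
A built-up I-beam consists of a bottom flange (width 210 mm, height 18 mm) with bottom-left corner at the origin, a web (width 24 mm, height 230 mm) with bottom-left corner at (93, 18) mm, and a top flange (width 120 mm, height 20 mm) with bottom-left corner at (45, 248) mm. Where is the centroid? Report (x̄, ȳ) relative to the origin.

x̄ = 105.00 mm, ȳ = 118.58 mm

Part | A | x̄ᵢ | ȳᵢ | A·x̄ᵢ | A·ȳᵢ
bottom flange | 3780.00 | 105.00 | 9.00 | 396900.00 | 34020.00
web | 5520.00 | 105.00 | 133.00 | 579600.00 | 734160.00
top flange | 2400.00 | 105.00 | 258.00 | 252000.00 | 619200.00
Σ | 11700.00 |  |  | 1228500.00 | 1387380.00
x̄ = 1228500.00 / 11700.00 = 105.00 mm
ȳ = 1387380.00 / 11700.00 = 118.58 mm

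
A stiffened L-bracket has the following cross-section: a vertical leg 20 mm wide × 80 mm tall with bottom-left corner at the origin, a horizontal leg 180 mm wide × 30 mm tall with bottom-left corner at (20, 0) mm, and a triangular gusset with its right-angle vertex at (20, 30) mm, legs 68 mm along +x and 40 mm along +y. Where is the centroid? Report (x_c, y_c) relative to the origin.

Part | A | x̄ᵢ | ȳᵢ | A·x̄ᵢ | A·ȳᵢ
vertical leg | 1600.00 | 10.00 | 40.00 | 16000.00 | 64000.00
horizontal leg | 5400.00 | 110.00 | 15.00 | 594000.00 | 81000.00
gusset | 1360.00 | 42.67 | 43.33 | 58026.67 | 58933.33
Σ | 8360.00 |  |  | 668026.67 | 203933.33
x_c = 668026.67 / 8360.00 = 79.91 mm
y_c = 203933.33 / 8360.00 = 24.39 mm

x_c = 79.91 mm, y_c = 24.39 mm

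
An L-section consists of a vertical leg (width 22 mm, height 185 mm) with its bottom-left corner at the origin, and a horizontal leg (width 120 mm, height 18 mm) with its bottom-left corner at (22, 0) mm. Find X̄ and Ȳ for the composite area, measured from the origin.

X̄ = 35.62 mm, Ȳ = 63.55 mm

vertical leg: A = 22 × 185 = 4070.00, centroid at (11.00, 92.50).
horizontal leg: A = 120 × 18 = 2160.00, centroid at (82.00, 9.00).
ΣA = 6230.00 mm²
ΣAX̄ = (4070.00)(11.00) + (2160.00)(82.00) = 221890.00 mm³
ΣAȲ = (4070.00)(92.50) + (2160.00)(9.00) = 395915.00 mm³
X̄ = 221890.00 / 6230.00 = 35.62 mm
Ȳ = 395915.00 / 6230.00 = 63.55 mm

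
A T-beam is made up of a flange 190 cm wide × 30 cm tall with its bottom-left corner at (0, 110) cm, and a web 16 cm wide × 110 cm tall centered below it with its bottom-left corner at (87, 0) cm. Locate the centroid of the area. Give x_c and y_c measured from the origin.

web: A = 16 × 110 = 1760.00, centroid at (95.00, 55.00).
flange: A = 190 × 30 = 5700.00, centroid at (95.00, 125.00).
ΣA = 7460.00 cm²
ΣAx_c = (1760.00)(95.00) + (5700.00)(95.00) = 708700.00 cm³
ΣAy_c = (1760.00)(55.00) + (5700.00)(125.00) = 809300.00 cm³
x_c = 708700.00 / 7460.00 = 95.00 cm
y_c = 809300.00 / 7460.00 = 108.49 cm

x_c = 95.00 cm, y_c = 108.49 cm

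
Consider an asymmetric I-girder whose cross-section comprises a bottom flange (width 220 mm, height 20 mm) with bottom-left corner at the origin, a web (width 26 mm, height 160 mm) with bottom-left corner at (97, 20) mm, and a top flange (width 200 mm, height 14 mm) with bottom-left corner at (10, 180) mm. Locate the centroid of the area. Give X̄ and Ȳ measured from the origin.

X̄ = 110.00 mm, Ȳ = 86.58 mm

bottom flange: A = 220 × 20 = 4400.00, centroid at (110.00, 10.00).
web: A = 26 × 160 = 4160.00, centroid at (110.00, 100.00).
top flange: A = 200 × 14 = 2800.00, centroid at (110.00, 187.00).
ΣA = 11360.00 mm²
ΣAX̄ = (4400.00)(110.00) + (4160.00)(110.00) + (2800.00)(110.00) = 1249600.00 mm³
ΣAȲ = (4400.00)(10.00) + (4160.00)(100.00) + (2800.00)(187.00) = 983600.00 mm³
X̄ = 1249600.00 / 11360.00 = 110.00 mm
Ȳ = 983600.00 / 11360.00 = 86.58 mm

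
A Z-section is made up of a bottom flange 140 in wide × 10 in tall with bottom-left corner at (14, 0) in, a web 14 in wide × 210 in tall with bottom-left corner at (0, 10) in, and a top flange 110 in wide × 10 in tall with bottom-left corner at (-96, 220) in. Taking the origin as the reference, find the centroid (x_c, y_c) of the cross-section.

bottom flange: A = 140 × 10 = 1400.00, centroid at (84.00, 5.00).
web: A = 14 × 210 = 2940.00, centroid at (7.00, 115.00).
top flange: A = 110 × 10 = 1100.00, centroid at (-41.00, 225.00).
ΣA = 5440.00 in²
ΣAx_c = (1400.00)(84.00) + (2940.00)(7.00) + (1100.00)(-41.00) = 93080.00 in³
ΣAy_c = (1400.00)(5.00) + (2940.00)(115.00) + (1100.00)(225.00) = 592600.00 in³
x_c = 93080.00 / 5440.00 = 17.11 in
y_c = 592600.00 / 5440.00 = 108.93 in

x_c = 17.11 in, y_c = 108.93 in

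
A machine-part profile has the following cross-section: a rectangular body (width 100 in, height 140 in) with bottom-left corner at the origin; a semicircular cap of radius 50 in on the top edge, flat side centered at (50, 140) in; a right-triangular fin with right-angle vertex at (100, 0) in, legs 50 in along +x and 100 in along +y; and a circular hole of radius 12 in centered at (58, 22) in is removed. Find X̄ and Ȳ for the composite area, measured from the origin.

X̄ = 58.16 in, Ȳ = 84.43 in

rectangular body: A = 100 × 140 = 14000.00, centroid at (50.00, 70.00).
semicircular top: A = ½π·50² = 3926.99, centroid at (50.00, 161.22).
triangular fin: A = ½·50·100 = 2500.00, centroid at (116.67, 33.33).
hole: A = −π·12² = -452.39, centroid at (58.00, 22.00).
ΣA = 19974.60 in²
ΣAX̄ = (14000.00)(50.00) + (3926.99)(50.00) + (2500.00)(116.67) + (-452.39)(58.00) = 1161777.63 in³
ΣAȲ = (14000.00)(70.00) + (3926.99)(161.22) + (2500.00)(33.33) + (-452.39)(22.00) = 1686492.82 in³
X̄ = 1161777.63 / 19974.60 = 58.16 in
Ȳ = 1686492.82 / 19974.60 = 84.43 in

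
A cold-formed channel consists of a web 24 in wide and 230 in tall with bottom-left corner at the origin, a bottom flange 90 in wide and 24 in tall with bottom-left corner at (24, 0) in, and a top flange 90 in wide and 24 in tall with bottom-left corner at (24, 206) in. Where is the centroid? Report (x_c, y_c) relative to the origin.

web: A = 24 × 230 = 5520.00, centroid at (12.00, 115.00).
bottom flange: A = 90 × 24 = 2160.00, centroid at (69.00, 12.00).
top flange: A = 90 × 24 = 2160.00, centroid at (69.00, 218.00).
ΣA = 9840.00 in², ΣAx_c = 364320.00 in³, ΣAy_c = 1131600.00 in³.
x_c = 364320.00/9840.00 = 37.02 in; y_c = 1131600.00/9840.00 = 115.00 in.

x_c = 37.02 in, y_c = 115.00 in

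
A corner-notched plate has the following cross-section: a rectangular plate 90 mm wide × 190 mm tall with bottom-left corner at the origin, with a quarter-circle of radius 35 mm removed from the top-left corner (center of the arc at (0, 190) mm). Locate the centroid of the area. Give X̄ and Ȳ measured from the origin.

Part | A | x̄ᵢ | ȳᵢ | A·x̄ᵢ | A·ȳᵢ
plate | 17100.00 | 45.00 | 95.00 | 769500.00 | 1624500.00
removed quarter-circle | -962.11 | 14.85 | 175.15 | -14291.67 | -168509.76
Σ | 16137.89 |  |  | 755208.33 | 1455990.24
X̄ = 755208.33 / 16137.89 = 46.80 mm
Ȳ = 1455990.24 / 16137.89 = 90.22 mm

X̄ = 46.80 mm, Ȳ = 90.22 mm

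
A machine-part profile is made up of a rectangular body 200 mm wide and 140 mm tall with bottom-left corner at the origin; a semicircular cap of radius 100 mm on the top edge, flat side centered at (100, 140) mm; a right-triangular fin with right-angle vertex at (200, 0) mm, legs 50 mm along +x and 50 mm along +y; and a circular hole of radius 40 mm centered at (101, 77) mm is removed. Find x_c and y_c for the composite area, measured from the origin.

x_c = 103.53 mm, y_c = 111.68 mm

rectangular body: A = 200 × 140 = 28000.00, centroid at (100.00, 70.00).
semicircular top: A = ½π·100² = 15707.96, centroid at (100.00, 182.44).
triangular fin: A = ½·50·50 = 1250.00, centroid at (216.67, 16.67).
hole: A = −π·40² = -5026.55, centroid at (101.00, 77.00).
ΣA = 39931.42 mm², ΣAx_c = 4133948.29 mm³, ΣAy_c = 4459570.64 mm³.
x_c = 4133948.29/39931.42 = 103.53 mm; y_c = 4459570.64/39931.42 = 111.68 mm.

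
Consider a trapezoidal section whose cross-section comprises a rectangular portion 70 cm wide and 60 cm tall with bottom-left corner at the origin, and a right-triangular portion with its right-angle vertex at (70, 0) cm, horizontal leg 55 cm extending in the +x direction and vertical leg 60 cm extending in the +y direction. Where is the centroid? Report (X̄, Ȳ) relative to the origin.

rectangular portion: A = 70 × 60 = 4200.00, centroid at (35.00, 30.00).
triangular portion: A = ½·55·60 = 1650.00, centroid at (88.33, 20.00).
ΣA = 5850.00 cm²
ΣAX̄ = (4200.00)(35.00) + (1650.00)(88.33) = 292750.00 cm³
ΣAȲ = (4200.00)(30.00) + (1650.00)(20.00) = 159000.00 cm³
X̄ = 292750.00 / 5850.00 = 50.04 cm
Ȳ = 159000.00 / 5850.00 = 27.18 cm

X̄ = 50.04 cm, Ȳ = 27.18 cm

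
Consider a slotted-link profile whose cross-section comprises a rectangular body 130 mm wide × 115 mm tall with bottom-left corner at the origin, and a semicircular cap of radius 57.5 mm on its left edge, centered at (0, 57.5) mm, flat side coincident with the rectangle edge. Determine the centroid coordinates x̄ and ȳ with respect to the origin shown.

Part | A | x̄ᵢ | ȳᵢ | A·x̄ᵢ | A·ȳᵢ
rectangular body | 14950.00 | 65.00 | 57.50 | 971750.00 | 859625.00
semicircular end | 5193.45 | -24.40 | 57.50 | -126739.58 | 298623.11
Σ | 20143.45 |  |  | 845010.42 | 1158248.11
x̄ = 845010.42 / 20143.45 = 41.95 mm
ȳ = 1158248.11 / 20143.45 = 57.50 mm

x̄ = 41.95 mm, ȳ = 57.50 mm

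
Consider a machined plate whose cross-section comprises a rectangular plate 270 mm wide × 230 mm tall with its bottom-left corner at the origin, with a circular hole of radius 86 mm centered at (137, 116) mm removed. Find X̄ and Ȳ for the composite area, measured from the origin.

Part | A | x̄ᵢ | ȳᵢ | A·x̄ᵢ | A·ȳᵢ
plate | 62100.00 | 135.00 | 115.00 | 8383500.00 | 7141500.00
hole | -23235.22 | 137.00 | 116.00 | -3183225.04 | -2695285.43
Σ | 38864.78 |  |  | 5200274.96 | 4446214.57
X̄ = 5200274.96 / 38864.78 = 133.80 mm
Ȳ = 4446214.57 / 38864.78 = 114.40 mm

X̄ = 133.80 mm, Ȳ = 114.40 mm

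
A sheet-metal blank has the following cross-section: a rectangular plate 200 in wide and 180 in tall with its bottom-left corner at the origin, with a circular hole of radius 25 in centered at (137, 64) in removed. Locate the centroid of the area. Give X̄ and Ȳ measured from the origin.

X̄ = 97.87 in, Ȳ = 91.50 in

Part | A | x̄ᵢ | ȳᵢ | A·x̄ᵢ | A·ȳᵢ
plate | 36000.00 | 100.00 | 90.00 | 3600000.00 | 3240000.00
hole | -1963.50 | 137.00 | 64.00 | -268998.87 | -125663.71
Σ | 34036.50 |  |  | 3331001.13 | 3114336.29
X̄ = 3331001.13 / 34036.50 = 97.87 in
Ȳ = 3114336.29 / 34036.50 = 91.50 in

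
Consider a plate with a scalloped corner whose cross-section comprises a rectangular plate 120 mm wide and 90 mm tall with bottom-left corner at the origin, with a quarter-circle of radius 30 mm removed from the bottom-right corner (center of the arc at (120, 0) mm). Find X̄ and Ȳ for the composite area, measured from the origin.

X̄ = 56.69 mm, Ȳ = 47.26 mm

plate: A = 120 × 90 = 10800.00, centroid at (60.00, 45.00).
removed quarter-circle: A = −¼π·30² = -706.86, centroid at (107.27, 12.73).
ΣA = 10093.14 mm², ΣAX̄ = 572177.00 mm³, ΣAȲ = 477000.00 mm³.
X̄ = 572177.00/10093.14 = 56.69 mm; Ȳ = 477000.00/10093.14 = 47.26 mm.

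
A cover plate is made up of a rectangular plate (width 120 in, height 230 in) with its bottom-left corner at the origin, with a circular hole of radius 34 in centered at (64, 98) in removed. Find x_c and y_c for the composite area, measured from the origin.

plate: A = 120 × 230 = 27600.00, centroid at (60.00, 115.00).
hole: A = −π·34² = -3631.68, centroid at (64.00, 98.00).
ΣA = 23968.32 in²
ΣAx_c = (27600.00)(60.00) + (-3631.68)(64.00) = 1423572.41 in³
ΣAy_c = (27600.00)(115.00) + (-3631.68)(98.00) = 2818095.25 in³
x_c = 1423572.41 / 23968.32 = 59.39 in
y_c = 2818095.25 / 23968.32 = 117.58 in

x_c = 59.39 in, y_c = 117.58 in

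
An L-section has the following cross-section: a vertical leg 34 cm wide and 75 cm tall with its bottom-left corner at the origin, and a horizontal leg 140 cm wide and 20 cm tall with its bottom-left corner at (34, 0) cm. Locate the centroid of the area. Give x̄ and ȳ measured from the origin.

x̄ = 62.53 cm, ȳ = 23.11 cm

vertical leg: A = 34 × 75 = 2550.00, centroid at (17.00, 37.50).
horizontal leg: A = 140 × 20 = 2800.00, centroid at (104.00, 10.00).
ΣA = 5350.00 cm²
ΣAx̄ = (2550.00)(17.00) + (2800.00)(104.00) = 334550.00 cm³
ΣAȳ = (2550.00)(37.50) + (2800.00)(10.00) = 123625.00 cm³
x̄ = 334550.00 / 5350.00 = 62.53 cm
ȳ = 123625.00 / 5350.00 = 23.11 cm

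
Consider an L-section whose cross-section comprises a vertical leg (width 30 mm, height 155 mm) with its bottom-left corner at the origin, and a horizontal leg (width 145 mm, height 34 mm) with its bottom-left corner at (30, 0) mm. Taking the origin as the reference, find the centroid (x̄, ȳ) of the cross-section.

x̄ = 60.03 mm, ȳ = 46.37 mm

vertical leg: A = 30 × 155 = 4650.00, centroid at (15.00, 77.50).
horizontal leg: A = 145 × 34 = 4930.00, centroid at (102.50, 17.00).
ΣA = 9580.00 mm², ΣAx̄ = 575075.00 mm³, ΣAȳ = 444185.00 mm³.
x̄ = 575075.00/9580.00 = 60.03 mm; ȳ = 444185.00/9580.00 = 46.37 mm.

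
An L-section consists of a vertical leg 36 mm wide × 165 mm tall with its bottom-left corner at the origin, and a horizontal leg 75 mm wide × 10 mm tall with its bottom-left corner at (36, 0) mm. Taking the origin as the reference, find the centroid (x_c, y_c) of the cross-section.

x_c = 24.22 mm, y_c = 73.81 mm

vertical leg: A = 36 × 165 = 5940.00, centroid at (18.00, 82.50).
horizontal leg: A = 75 × 10 = 750.00, centroid at (73.50, 5.00).
ΣA = 6690.00 mm²
ΣAx_c = (5940.00)(18.00) + (750.00)(73.50) = 162045.00 mm³
ΣAy_c = (5940.00)(82.50) + (750.00)(5.00) = 493800.00 mm³
x_c = 162045.00 / 6690.00 = 24.22 mm
y_c = 493800.00 / 6690.00 = 73.81 mm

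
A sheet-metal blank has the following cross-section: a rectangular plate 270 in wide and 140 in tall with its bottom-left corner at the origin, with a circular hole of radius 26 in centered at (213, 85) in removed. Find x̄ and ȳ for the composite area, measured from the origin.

plate: A = 270 × 140 = 37800.00, centroid at (135.00, 70.00).
hole: A = −π·26² = -2123.72, centroid at (213.00, 85.00).
ΣA = 35676.28 in², ΣAx̄ = 4650648.36 in³, ΣAȳ = 2465484.09 in³.
x̄ = 4650648.36/35676.28 = 130.36 in; ȳ = 2465484.09/35676.28 = 69.11 in.

x̄ = 130.36 in, ȳ = 69.11 in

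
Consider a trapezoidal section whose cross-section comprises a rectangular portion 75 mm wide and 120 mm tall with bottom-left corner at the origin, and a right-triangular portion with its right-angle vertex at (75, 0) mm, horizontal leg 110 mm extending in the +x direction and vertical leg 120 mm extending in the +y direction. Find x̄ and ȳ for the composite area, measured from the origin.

x̄ = 68.88 mm, ȳ = 51.54 mm

rectangular portion: A = 75 × 120 = 9000.00, centroid at (37.50, 60.00).
triangular portion: A = ½·110·120 = 6600.00, centroid at (111.67, 40.00).
ΣA = 15600.00 mm², ΣAx̄ = 1074500.00 mm³, ΣAȳ = 804000.00 mm³.
x̄ = 1074500.00/15600.00 = 68.88 mm; ȳ = 804000.00/15600.00 = 51.54 mm.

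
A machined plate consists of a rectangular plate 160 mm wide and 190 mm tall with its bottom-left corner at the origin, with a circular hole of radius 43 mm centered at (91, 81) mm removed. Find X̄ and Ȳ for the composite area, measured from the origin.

X̄ = 77.40 mm, Ȳ = 98.31 mm

Part | A | x̄ᵢ | ȳᵢ | A·x̄ᵢ | A·ȳᵢ
plate | 30400.00 | 80.00 | 95.00 | 2432000.00 | 2888000.00
hole | -5808.80 | 91.00 | 81.00 | -528601.24 | -470513.19
Σ | 24591.20 |  |  | 1903398.76 | 2417486.81
X̄ = 1903398.76 / 24591.20 = 77.40 mm
Ȳ = 2417486.81 / 24591.20 = 98.31 mm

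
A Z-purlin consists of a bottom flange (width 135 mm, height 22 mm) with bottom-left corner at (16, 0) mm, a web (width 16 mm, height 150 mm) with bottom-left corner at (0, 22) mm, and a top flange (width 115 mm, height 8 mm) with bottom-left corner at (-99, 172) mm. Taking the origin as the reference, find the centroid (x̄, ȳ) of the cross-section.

bottom flange: A = 135 × 22 = 2970.00, centroid at (83.50, 11.00).
web: A = 16 × 150 = 2400.00, centroid at (8.00, 97.00).
top flange: A = 115 × 8 = 920.00, centroid at (-41.50, 176.00).
ΣA = 6290.00 mm², ΣAx̄ = 229015.00 mm³, ΣAȳ = 427390.00 mm³.
x̄ = 229015.00/6290.00 = 36.41 mm; ȳ = 427390.00/6290.00 = 67.95 mm.

x̄ = 36.41 mm, ȳ = 67.95 mm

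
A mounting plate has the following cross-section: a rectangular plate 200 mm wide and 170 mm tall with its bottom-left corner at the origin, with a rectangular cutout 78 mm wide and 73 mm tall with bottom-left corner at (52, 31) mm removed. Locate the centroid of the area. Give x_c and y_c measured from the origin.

x_c = 101.81 mm, y_c = 88.52 mm

plate: A = 200 × 170 = 34000.00, centroid at (100.00, 85.00).
hole: A = −(78 × 73) = -5694.00, centroid at (91.00, 67.50).
ΣA = 28306.00 mm², ΣAx_c = 2881846.00 mm³, ΣAy_c = 2505655.00 mm³.
x_c = 2881846.00/28306.00 = 101.81 mm; y_c = 2505655.00/28306.00 = 88.52 mm.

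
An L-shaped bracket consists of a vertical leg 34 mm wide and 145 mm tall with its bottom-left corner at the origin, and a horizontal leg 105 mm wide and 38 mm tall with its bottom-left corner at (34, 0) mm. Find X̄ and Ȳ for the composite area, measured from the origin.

X̄ = 48.09 mm, Ȳ = 48.57 mm

vertical leg: A = 34 × 145 = 4930.00, centroid at (17.00, 72.50).
horizontal leg: A = 105 × 38 = 3990.00, centroid at (86.50, 19.00).
ΣA = 8920.00 mm²
ΣAX̄ = (4930.00)(17.00) + (3990.00)(86.50) = 428945.00 mm³
ΣAȲ = (4930.00)(72.50) + (3990.00)(19.00) = 433235.00 mm³
X̄ = 428945.00 / 8920.00 = 48.09 mm
Ȳ = 433235.00 / 8920.00 = 48.57 mm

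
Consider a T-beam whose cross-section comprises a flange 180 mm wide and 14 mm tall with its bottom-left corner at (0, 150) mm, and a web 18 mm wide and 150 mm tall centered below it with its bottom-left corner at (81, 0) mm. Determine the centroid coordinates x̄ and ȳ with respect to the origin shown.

x̄ = 90.00 mm, ȳ = 114.59 mm

Part | A | x̄ᵢ | ȳᵢ | A·x̄ᵢ | A·ȳᵢ
web | 2700.00 | 90.00 | 75.00 | 243000.00 | 202500.00
flange | 2520.00 | 90.00 | 157.00 | 226800.00 | 395640.00
Σ | 5220.00 |  |  | 469800.00 | 598140.00
x̄ = 469800.00 / 5220.00 = 90.00 mm
ȳ = 598140.00 / 5220.00 = 114.59 mm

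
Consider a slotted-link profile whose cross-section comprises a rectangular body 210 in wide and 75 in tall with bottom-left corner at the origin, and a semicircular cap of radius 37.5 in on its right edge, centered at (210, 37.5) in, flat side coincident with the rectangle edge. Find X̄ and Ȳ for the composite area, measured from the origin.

rectangular body: A = 210 × 75 = 15750.00, centroid at (105.00, 37.50).
semicircular end: A = ½π·37.5² = 2208.93, centroid at (225.92, 37.50).
ΣA = 17958.93 in², ΣAX̄ = 2152782.04 in³, ΣAȲ = 673459.96 in³.
X̄ = 2152782.04/17958.93 = 119.87 in; Ȳ = 673459.96/17958.93 = 37.50 in.

X̄ = 119.87 in, Ȳ = 37.50 in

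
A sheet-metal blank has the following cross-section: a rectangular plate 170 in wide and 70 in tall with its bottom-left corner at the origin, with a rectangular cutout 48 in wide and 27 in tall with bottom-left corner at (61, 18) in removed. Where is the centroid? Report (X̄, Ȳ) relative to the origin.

plate: A = 170 × 70 = 11900.00, centroid at (85.00, 35.00).
hole: A = −(48 × 27) = -1296.00, centroid at (85.00, 31.50).
ΣA = 10604.00 in², ΣAX̄ = 901340.00 in³, ΣAȲ = 375676.00 in³.
X̄ = 901340.00/10604.00 = 85.00 in; Ȳ = 375676.00/10604.00 = 35.43 in.

X̄ = 85.00 in, Ȳ = 35.43 in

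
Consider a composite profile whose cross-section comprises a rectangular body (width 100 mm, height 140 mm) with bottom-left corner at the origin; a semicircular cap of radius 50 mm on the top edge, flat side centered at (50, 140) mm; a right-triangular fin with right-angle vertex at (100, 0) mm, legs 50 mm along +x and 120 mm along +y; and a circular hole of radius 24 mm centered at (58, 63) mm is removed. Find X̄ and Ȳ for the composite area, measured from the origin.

rectangular body: A = 100 × 140 = 14000.00, centroid at (50.00, 70.00).
semicircular top: A = ½π·50² = 3926.99, centroid at (50.00, 161.22).
triangular fin: A = ½·50·120 = 3000.00, centroid at (116.67, 40.00).
hole: A = −π·24² = -1809.56, centroid at (58.00, 63.00).
ΣA = 19117.43 mm², ΣAX̄ = 1141395.21 mm³, ΣAȲ = 1619109.93 mm³.
X̄ = 1141395.21/19117.43 = 59.70 mm; Ȳ = 1619109.93/19117.43 = 84.69 mm.

X̄ = 59.70 mm, Ȳ = 84.69 mm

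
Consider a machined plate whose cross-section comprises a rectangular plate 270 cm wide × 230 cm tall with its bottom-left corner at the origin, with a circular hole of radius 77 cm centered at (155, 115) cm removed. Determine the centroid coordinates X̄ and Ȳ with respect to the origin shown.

plate: A = 270 × 230 = 62100.00, centroid at (135.00, 115.00).
hole: A = −π·77² = -18626.50, centroid at (155.00, 115.00).
ΣA = 43473.50 cm², ΣAX̄ = 5496392.06 cm³, ΣAȲ = 4999452.17 cm³.
X̄ = 5496392.06/43473.50 = 126.43 cm; Ȳ = 4999452.17/43473.50 = 115.00 cm.

X̄ = 126.43 cm, Ȳ = 115.00 cm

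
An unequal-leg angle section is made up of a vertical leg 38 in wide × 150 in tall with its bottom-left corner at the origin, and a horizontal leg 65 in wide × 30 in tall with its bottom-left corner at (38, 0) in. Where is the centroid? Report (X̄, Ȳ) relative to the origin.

X̄ = 32.13 in, Ȳ = 59.71 in

vertical leg: A = 38 × 150 = 5700.00, centroid at (19.00, 75.00).
horizontal leg: A = 65 × 30 = 1950.00, centroid at (70.50, 15.00).
ΣA = 7650.00 in²
ΣAX̄ = (5700.00)(19.00) + (1950.00)(70.50) = 245775.00 in³
ΣAȲ = (5700.00)(75.00) + (1950.00)(15.00) = 456750.00 in³
X̄ = 245775.00 / 7650.00 = 32.13 in
Ȳ = 456750.00 / 7650.00 = 59.71 in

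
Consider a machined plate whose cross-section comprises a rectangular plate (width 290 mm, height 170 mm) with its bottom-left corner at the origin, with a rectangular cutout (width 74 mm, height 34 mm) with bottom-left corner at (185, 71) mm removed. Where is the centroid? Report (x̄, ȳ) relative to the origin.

x̄ = 140.86 mm, ȳ = 84.84 mm

plate: A = 290 × 170 = 49300.00, centroid at (145.00, 85.00).
hole: A = −(74 × 34) = -2516.00, centroid at (222.00, 88.00).
ΣA = 46784.00 mm², ΣAx̄ = 6589948.00 mm³, ΣAȳ = 3969092.00 mm³.
x̄ = 6589948.00/46784.00 = 140.86 mm; ȳ = 3969092.00/46784.00 = 84.84 mm.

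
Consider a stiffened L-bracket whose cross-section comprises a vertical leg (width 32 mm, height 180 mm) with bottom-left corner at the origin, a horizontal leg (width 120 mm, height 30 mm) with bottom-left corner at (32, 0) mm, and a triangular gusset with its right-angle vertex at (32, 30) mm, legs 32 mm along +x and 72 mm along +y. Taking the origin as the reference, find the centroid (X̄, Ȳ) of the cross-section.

X̄ = 44.95 mm, Ȳ = 60.37 mm

vertical leg: A = 32 × 180 = 5760.00, centroid at (16.00, 90.00).
horizontal leg: A = 120 × 30 = 3600.00, centroid at (92.00, 15.00).
gusset: A = ½·32·72 = 1152.00, centroid at (42.67, 54.00).
ΣA = 10512.00 mm², ΣAX̄ = 472512.00 mm³, ΣAȲ = 634608.00 mm³.
X̄ = 472512.00/10512.00 = 44.95 mm; Ȳ = 634608.00/10512.00 = 60.37 mm.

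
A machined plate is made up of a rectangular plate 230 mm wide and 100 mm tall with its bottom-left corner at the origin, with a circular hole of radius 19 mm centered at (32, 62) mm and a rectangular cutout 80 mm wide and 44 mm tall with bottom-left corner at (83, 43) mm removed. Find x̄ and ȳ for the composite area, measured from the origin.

x̄ = 118.60 mm, ȳ = 46.38 mm

plate: A = 230 × 100 = 23000.00, centroid at (115.00, 50.00).
hole 1: A = −π·19² = -1134.11, centroid at (32.00, 62.00).
hole 2: A = −(80 × 44) = -3520.00, centroid at (123.00, 65.00).
ΣA = 18345.89 mm², ΣAx̄ = 2175748.32 mm³, ΣAȳ = 850884.87 mm³.
x̄ = 2175748.32/18345.89 = 118.60 mm; ȳ = 850884.87/18345.89 = 46.38 mm.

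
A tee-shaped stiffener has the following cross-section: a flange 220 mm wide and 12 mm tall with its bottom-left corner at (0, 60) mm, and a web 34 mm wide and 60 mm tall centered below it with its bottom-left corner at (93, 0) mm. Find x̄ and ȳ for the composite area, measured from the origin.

x̄ = 110.00 mm, ȳ = 50.31 mm

web: A = 34 × 60 = 2040.00, centroid at (110.00, 30.00).
flange: A = 220 × 12 = 2640.00, centroid at (110.00, 66.00).
ΣA = 4680.00 mm²
ΣAx̄ = (2040.00)(110.00) + (2640.00)(110.00) = 514800.00 mm³
ΣAȳ = (2040.00)(30.00) + (2640.00)(66.00) = 235440.00 mm³
x̄ = 514800.00 / 4680.00 = 110.00 mm
ȳ = 235440.00 / 4680.00 = 50.31 mm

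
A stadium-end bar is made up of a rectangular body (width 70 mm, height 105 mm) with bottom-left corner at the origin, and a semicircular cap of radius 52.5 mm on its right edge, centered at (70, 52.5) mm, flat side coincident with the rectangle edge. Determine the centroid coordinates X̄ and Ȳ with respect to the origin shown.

Part | A | x̄ᵢ | ȳᵢ | A·x̄ᵢ | A·ȳᵢ
rectangular body | 7350.00 | 35.00 | 52.50 | 257250.00 | 385875.00
semicircular end | 4329.51 | 92.28 | 52.50 | 399534.27 | 227299.14
Σ | 11679.51 |  |  | 656784.27 | 613174.14
X̄ = 656784.27 / 11679.51 = 56.23 mm
Ȳ = 613174.14 / 11679.51 = 52.50 mm

X̄ = 56.23 mm, Ȳ = 52.50 mm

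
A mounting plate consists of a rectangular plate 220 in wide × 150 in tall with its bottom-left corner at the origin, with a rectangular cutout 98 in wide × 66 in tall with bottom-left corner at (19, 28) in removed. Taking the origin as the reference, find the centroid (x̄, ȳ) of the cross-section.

x̄ = 120.24 in, ȳ = 78.41 in

plate: A = 220 × 150 = 33000.00, centroid at (110.00, 75.00).
hole: A = −(98 × 66) = -6468.00, centroid at (68.00, 61.00).
ΣA = 26532.00 in²
ΣAx̄ = (33000.00)(110.00) + (-6468.00)(68.00) = 3190176.00 in³
ΣAȳ = (33000.00)(75.00) + (-6468.00)(61.00) = 2080452.00 in³
x̄ = 3190176.00 / 26532.00 = 120.24 in
ȳ = 2080452.00 / 26532.00 = 78.41 in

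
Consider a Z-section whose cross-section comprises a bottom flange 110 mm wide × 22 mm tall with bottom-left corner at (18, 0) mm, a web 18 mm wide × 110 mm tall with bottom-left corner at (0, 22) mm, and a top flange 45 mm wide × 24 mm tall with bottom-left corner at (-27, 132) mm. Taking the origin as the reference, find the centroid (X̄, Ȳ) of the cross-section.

X̄ = 34.60 mm, Ȳ = 61.06 mm

bottom flange: A = 110 × 22 = 2420.00, centroid at (73.00, 11.00).
web: A = 18 × 110 = 1980.00, centroid at (9.00, 77.00).
top flange: A = 45 × 24 = 1080.00, centroid at (-4.50, 144.00).
ΣA = 5480.00 mm²
ΣAX̄ = (2420.00)(73.00) + (1980.00)(9.00) + (1080.00)(-4.50) = 189620.00 mm³
ΣAȲ = (2420.00)(11.00) + (1980.00)(77.00) + (1080.00)(144.00) = 334600.00 mm³
X̄ = 189620.00 / 5480.00 = 34.60 mm
Ȳ = 334600.00 / 5480.00 = 61.06 mm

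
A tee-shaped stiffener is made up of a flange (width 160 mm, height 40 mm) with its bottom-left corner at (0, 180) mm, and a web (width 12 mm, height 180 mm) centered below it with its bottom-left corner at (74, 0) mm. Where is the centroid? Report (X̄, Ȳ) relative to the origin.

X̄ = 80.00 mm, Ȳ = 172.24 mm

web: A = 12 × 180 = 2160.00, centroid at (80.00, 90.00).
flange: A = 160 × 40 = 6400.00, centroid at (80.00, 200.00).
ΣA = 8560.00 mm²
ΣAX̄ = (2160.00)(80.00) + (6400.00)(80.00) = 684800.00 mm³
ΣAȲ = (2160.00)(90.00) + (6400.00)(200.00) = 1474400.00 mm³
X̄ = 684800.00 / 8560.00 = 80.00 mm
Ȳ = 1474400.00 / 8560.00 = 172.24 mm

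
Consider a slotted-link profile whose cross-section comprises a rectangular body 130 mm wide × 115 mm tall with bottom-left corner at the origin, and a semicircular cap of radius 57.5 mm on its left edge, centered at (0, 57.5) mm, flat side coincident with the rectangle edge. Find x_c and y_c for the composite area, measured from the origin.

x_c = 41.95 mm, y_c = 57.50 mm

Part | A | x̄ᵢ | ȳᵢ | A·x̄ᵢ | A·ȳᵢ
rectangular body | 14950.00 | 65.00 | 57.50 | 971750.00 | 859625.00
semicircular end | 5193.45 | -24.40 | 57.50 | -126739.58 | 298623.11
Σ | 20143.45 |  |  | 845010.42 | 1158248.11
x_c = 845010.42 / 20143.45 = 41.95 mm
y_c = 1158248.11 / 20143.45 = 57.50 mm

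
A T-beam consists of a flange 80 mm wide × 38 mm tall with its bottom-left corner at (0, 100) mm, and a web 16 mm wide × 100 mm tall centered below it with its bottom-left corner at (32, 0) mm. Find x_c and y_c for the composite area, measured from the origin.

x_c = 40.00 mm, y_c = 95.21 mm

web: A = 16 × 100 = 1600.00, centroid at (40.00, 50.00).
flange: A = 80 × 38 = 3040.00, centroid at (40.00, 119.00).
ΣA = 4640.00 mm²
ΣAx_c = (1600.00)(40.00) + (3040.00)(40.00) = 185600.00 mm³
ΣAy_c = (1600.00)(50.00) + (3040.00)(119.00) = 441760.00 mm³
x_c = 185600.00 / 4640.00 = 40.00 mm
y_c = 441760.00 / 4640.00 = 95.21 mm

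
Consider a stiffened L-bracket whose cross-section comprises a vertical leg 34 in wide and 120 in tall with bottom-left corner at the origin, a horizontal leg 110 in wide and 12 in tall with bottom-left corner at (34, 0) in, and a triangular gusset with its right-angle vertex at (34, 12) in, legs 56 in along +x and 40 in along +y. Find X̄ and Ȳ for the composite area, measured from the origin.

vertical leg: A = 34 × 120 = 4080.00, centroid at (17.00, 60.00).
horizontal leg: A = 110 × 12 = 1320.00, centroid at (89.00, 6.00).
gusset: A = ½·56·40 = 1120.00, centroid at (52.67, 25.33).
ΣA = 6520.00 in², ΣAX̄ = 245826.67 in³, ΣAȲ = 281093.33 in³.
X̄ = 245826.67/6520.00 = 37.70 in; Ȳ = 281093.33/6520.00 = 43.11 in.

X̄ = 37.70 in, Ȳ = 43.11 in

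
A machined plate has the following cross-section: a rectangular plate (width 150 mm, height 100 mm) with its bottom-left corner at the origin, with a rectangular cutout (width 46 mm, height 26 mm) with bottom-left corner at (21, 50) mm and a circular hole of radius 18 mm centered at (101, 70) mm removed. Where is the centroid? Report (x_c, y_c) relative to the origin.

x_c = 75.83 mm, y_c = 47.19 mm

plate: A = 150 × 100 = 15000.00, centroid at (75.00, 50.00).
hole 1: A = −(46 × 26) = -1196.00, centroid at (44.00, 63.00).
hole 2: A = −π·18² = -1017.88, centroid at (101.00, 70.00).
ΣA = 12786.12 mm²
ΣAx_c = (15000.00)(75.00) + (-1196.00)(44.00) + (-1017.88)(101.00) = 969570.52 mm³
ΣAy_c = (15000.00)(50.00) + (-1196.00)(63.00) + (-1017.88)(70.00) = 603400.68 mm³
x_c = 969570.52 / 12786.12 = 75.83 mm
y_c = 603400.68 / 12786.12 = 47.19 mm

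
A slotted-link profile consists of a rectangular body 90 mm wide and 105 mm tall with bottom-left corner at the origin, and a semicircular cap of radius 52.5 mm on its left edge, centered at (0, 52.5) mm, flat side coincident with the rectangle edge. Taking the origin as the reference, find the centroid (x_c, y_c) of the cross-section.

x_c = 23.86 mm, y_c = 52.50 mm

rectangular body: A = 90 × 105 = 9450.00, centroid at (45.00, 52.50).
semicircular end: A = ½π·52.5² = 4329.51, centroid at (-22.28, 52.50).
ΣA = 13779.51 mm², ΣAx_c = 328781.25 mm³, ΣAy_c = 723424.14 mm³.
x_c = 328781.25/13779.51 = 23.86 mm; y_c = 723424.14/13779.51 = 52.50 mm.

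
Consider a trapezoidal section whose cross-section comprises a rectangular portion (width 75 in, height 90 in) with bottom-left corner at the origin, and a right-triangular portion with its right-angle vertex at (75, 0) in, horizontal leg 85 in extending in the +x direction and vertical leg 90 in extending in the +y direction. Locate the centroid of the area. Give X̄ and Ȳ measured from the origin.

Part | A | x̄ᵢ | ȳᵢ | A·x̄ᵢ | A·ȳᵢ
rectangular portion | 6750.00 | 37.50 | 45.00 | 253125.00 | 303750.00
triangular portion | 3825.00 | 103.33 | 30.00 | 395250.00 | 114750.00
Σ | 10575.00 |  |  | 648375.00 | 418500.00
X̄ = 648375.00 / 10575.00 = 61.31 in
Ȳ = 418500.00 / 10575.00 = 39.57 in

X̄ = 61.31 in, Ȳ = 39.57 in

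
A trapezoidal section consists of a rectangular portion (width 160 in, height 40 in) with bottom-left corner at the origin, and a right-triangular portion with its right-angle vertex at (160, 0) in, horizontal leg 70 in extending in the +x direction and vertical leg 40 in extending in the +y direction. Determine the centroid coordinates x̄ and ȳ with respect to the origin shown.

x̄ = 98.55 in, ȳ = 18.80 in

rectangular portion: A = 160 × 40 = 6400.00, centroid at (80.00, 20.00).
triangular portion: A = ½·70·40 = 1400.00, centroid at (183.33, 13.33).
ΣA = 7800.00 in², ΣAx̄ = 768666.67 in³, ΣAȳ = 146666.67 in³.
x̄ = 768666.67/7800.00 = 98.55 in; ȳ = 146666.67/7800.00 = 18.80 in.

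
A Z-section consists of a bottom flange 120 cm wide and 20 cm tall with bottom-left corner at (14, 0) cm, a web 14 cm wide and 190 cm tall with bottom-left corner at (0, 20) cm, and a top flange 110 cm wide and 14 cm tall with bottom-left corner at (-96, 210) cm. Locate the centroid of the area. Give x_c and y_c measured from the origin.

Part | A | x̄ᵢ | ȳᵢ | A·x̄ᵢ | A·ȳᵢ
bottom flange | 2400.00 | 74.00 | 10.00 | 177600.00 | 24000.00
web | 2660.00 | 7.00 | 115.00 | 18620.00 | 305900.00
top flange | 1540.00 | -41.00 | 217.00 | -63140.00 | 334180.00
Σ | 6600.00 |  |  | 133080.00 | 664080.00
x_c = 133080.00 / 6600.00 = 20.16 cm
y_c = 664080.00 / 6600.00 = 100.62 cm

x_c = 20.16 cm, y_c = 100.62 cm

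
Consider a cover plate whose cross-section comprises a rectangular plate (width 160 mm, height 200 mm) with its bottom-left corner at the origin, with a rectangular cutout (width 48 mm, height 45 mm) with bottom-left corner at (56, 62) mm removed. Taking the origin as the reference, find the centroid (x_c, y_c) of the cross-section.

Part | A | x̄ᵢ | ȳᵢ | A·x̄ᵢ | A·ȳᵢ
plate | 32000.00 | 80.00 | 100.00 | 2560000.00 | 3200000.00
hole | -2160.00 | 80.00 | 84.50 | -172800.00 | -182520.00
Σ | 29840.00 |  |  | 2387200.00 | 3017480.00
x_c = 2387200.00 / 29840.00 = 80.00 mm
y_c = 3017480.00 / 29840.00 = 101.12 mm

x_c = 80.00 mm, y_c = 101.12 mm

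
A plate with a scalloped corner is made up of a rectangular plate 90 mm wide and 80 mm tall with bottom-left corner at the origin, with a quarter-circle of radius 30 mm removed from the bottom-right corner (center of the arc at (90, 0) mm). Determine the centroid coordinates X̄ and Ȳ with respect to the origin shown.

X̄ = 41.49 mm, Ȳ = 42.97 mm

plate: A = 90 × 80 = 7200.00, centroid at (45.00, 40.00).
removed quarter-circle: A = −¼π·30² = -706.86, centroid at (77.27, 12.73).
ΣA = 6493.14 mm²
ΣAX̄ = (7200.00)(45.00) + (-706.86)(77.27) = 269382.75 mm³
ΣAȲ = (7200.00)(40.00) + (-706.86)(12.73) = 279000.00 mm³
X̄ = 269382.75 / 6493.14 = 41.49 mm
Ȳ = 279000.00 / 6493.14 = 42.97 mm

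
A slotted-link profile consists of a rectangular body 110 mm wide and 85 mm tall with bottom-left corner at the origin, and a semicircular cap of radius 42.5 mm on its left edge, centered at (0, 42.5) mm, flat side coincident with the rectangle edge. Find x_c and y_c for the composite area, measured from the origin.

rectangular body: A = 110 × 85 = 9350.00, centroid at (55.00, 42.50).
semicircular end: A = ½π·42.5² = 2837.25, centroid at (-18.04, 42.50).
ΣA = 12187.25 mm², ΣAx_c = 463072.92 mm³, ΣAy_c = 517958.16 mm³.
x_c = 463072.92/12187.25 = 38.00 mm; y_c = 517958.16/12187.25 = 42.50 mm.

x_c = 38.00 mm, y_c = 42.50 mm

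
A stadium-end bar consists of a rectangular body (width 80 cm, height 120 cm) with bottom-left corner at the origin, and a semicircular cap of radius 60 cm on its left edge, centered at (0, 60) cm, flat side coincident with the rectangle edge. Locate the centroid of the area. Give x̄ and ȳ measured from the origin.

x̄ = 15.73 cm, ȳ = 60.00 cm

rectangular body: A = 80 × 120 = 9600.00, centroid at (40.00, 60.00).
semicircular end: A = ½π·60² = 5654.87, centroid at (-25.46, 60.00).
ΣA = 15254.87 cm², ΣAx̄ = 240000.00 cm³, ΣAȳ = 915292.01 cm³.
x̄ = 240000.00/15254.87 = 15.73 cm; ȳ = 915292.01/15254.87 = 60.00 cm.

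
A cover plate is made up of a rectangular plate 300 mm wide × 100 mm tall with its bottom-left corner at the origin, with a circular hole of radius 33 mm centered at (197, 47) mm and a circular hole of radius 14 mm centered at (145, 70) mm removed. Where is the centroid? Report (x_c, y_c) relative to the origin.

x_c = 143.93 mm, y_c = 49.92 mm

plate: A = 300 × 100 = 30000.00, centroid at (150.00, 50.00).
hole 1: A = −π·33² = -3421.19, centroid at (197.00, 47.00).
hole 2: A = −π·14² = -615.75, centroid at (145.00, 70.00).
ΣA = 25963.05 mm²
ΣAx_c = (30000.00)(150.00) + (-3421.19)(197.00) + (-615.75)(145.00) = 3736740.64 mm³
ΣAy_c = (30000.00)(50.00) + (-3421.19)(47.00) + (-615.75)(70.00) = 1296101.21 mm³
x_c = 3736740.64 / 25963.05 = 143.93 mm
y_c = 1296101.21 / 25963.05 = 49.92 mm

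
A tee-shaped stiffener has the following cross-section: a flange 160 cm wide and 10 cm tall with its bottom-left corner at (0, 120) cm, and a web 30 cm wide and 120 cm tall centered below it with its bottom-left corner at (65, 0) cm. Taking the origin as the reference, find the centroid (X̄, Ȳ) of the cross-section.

X̄ = 80.00 cm, Ȳ = 80.00 cm

web: A = 30 × 120 = 3600.00, centroid at (80.00, 60.00).
flange: A = 160 × 10 = 1600.00, centroid at (80.00, 125.00).
ΣA = 5200.00 cm²
ΣAX̄ = (3600.00)(80.00) + (1600.00)(80.00) = 416000.00 cm³
ΣAȲ = (3600.00)(60.00) + (1600.00)(125.00) = 416000.00 cm³
X̄ = 416000.00 / 5200.00 = 80.00 cm
Ȳ = 416000.00 / 5200.00 = 80.00 cm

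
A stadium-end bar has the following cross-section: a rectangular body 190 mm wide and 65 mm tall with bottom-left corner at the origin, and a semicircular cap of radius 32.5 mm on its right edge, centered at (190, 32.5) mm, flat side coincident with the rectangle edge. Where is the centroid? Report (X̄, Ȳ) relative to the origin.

Part | A | x̄ᵢ | ȳᵢ | A·x̄ᵢ | A·ȳᵢ
rectangular body | 12350.00 | 95.00 | 32.50 | 1173250.00 | 401375.00
semicircular end | 1659.15 | 203.79 | 32.50 | 338124.60 | 53922.49
Σ | 14009.15 |  |  | 1511374.60 | 455297.49
X̄ = 1511374.60 / 14009.15 = 107.88 mm
Ȳ = 455297.49 / 14009.15 = 32.50 mm

X̄ = 107.88 mm, Ȳ = 32.50 mm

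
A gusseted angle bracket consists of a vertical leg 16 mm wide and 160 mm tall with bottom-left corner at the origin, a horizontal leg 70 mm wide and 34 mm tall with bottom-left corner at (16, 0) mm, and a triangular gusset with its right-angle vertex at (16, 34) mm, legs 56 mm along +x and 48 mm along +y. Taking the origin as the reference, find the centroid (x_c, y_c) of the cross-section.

x_c = 29.99 mm, y_c = 49.72 mm

vertical leg: A = 16 × 160 = 2560.00, centroid at (8.00, 80.00).
horizontal leg: A = 70 × 34 = 2380.00, centroid at (51.00, 17.00).
gusset: A = ½·56·48 = 1344.00, centroid at (34.67, 50.00).
ΣA = 6284.00 mm², ΣAx_c = 188452.00 mm³, ΣAy_c = 312460.00 mm³.
x_c = 188452.00/6284.00 = 29.99 mm; y_c = 312460.00/6284.00 = 49.72 mm.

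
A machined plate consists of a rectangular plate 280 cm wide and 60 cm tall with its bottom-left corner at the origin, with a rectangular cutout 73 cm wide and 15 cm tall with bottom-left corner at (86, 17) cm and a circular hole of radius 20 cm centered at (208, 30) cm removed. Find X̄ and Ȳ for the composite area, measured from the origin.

X̄ = 135.41 cm, Ȳ = 30.42 cm

Part | A | x̄ᵢ | ȳᵢ | A·x̄ᵢ | A·ȳᵢ
plate | 16800.00 | 140.00 | 30.00 | 2352000.00 | 504000.00
hole 1 | -1095.00 | 122.50 | 24.50 | -134137.50 | -26827.50
hole 2 | -1256.64 | 208.00 | 30.00 | -261380.51 | -37699.11
Σ | 14448.36 |  |  | 1956481.99 | 439473.39
X̄ = 1956481.99 / 14448.36 = 135.41 cm
Ȳ = 439473.39 / 14448.36 = 30.42 cm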